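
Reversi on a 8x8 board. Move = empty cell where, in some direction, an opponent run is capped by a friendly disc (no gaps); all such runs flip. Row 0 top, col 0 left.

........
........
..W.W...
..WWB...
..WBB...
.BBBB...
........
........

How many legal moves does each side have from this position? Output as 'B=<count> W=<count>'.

-- B to move --
(1,1): flips 2 -> legal
(1,2): flips 3 -> legal
(1,3): no bracket -> illegal
(1,4): flips 1 -> legal
(1,5): flips 3 -> legal
(2,1): flips 1 -> legal
(2,3): flips 1 -> legal
(2,5): no bracket -> illegal
(3,1): flips 3 -> legal
(3,5): no bracket -> illegal
(4,1): flips 1 -> legal
B mobility = 8
-- W to move --
(2,3): no bracket -> illegal
(2,5): no bracket -> illegal
(3,5): flips 1 -> legal
(4,0): no bracket -> illegal
(4,1): no bracket -> illegal
(4,5): flips 2 -> legal
(5,0): no bracket -> illegal
(5,5): flips 1 -> legal
(6,0): flips 1 -> legal
(6,1): no bracket -> illegal
(6,2): flips 1 -> legal
(6,3): flips 2 -> legal
(6,4): flips 4 -> legal
(6,5): flips 2 -> legal
W mobility = 8

Answer: B=8 W=8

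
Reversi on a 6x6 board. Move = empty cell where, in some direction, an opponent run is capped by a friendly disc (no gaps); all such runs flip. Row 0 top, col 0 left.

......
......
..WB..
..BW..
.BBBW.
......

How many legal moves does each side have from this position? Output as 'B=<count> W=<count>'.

-- B to move --
(1,1): no bracket -> illegal
(1,2): flips 1 -> legal
(1,3): no bracket -> illegal
(2,1): flips 1 -> legal
(2,4): flips 1 -> legal
(3,1): no bracket -> illegal
(3,4): flips 1 -> legal
(3,5): no bracket -> illegal
(4,5): flips 1 -> legal
(5,3): no bracket -> illegal
(5,4): no bracket -> illegal
(5,5): no bracket -> illegal
B mobility = 5
-- W to move --
(1,2): no bracket -> illegal
(1,3): flips 1 -> legal
(1,4): no bracket -> illegal
(2,1): no bracket -> illegal
(2,4): flips 1 -> legal
(3,0): no bracket -> illegal
(3,1): flips 1 -> legal
(3,4): no bracket -> illegal
(4,0): flips 3 -> legal
(5,0): no bracket -> illegal
(5,1): flips 1 -> legal
(5,2): flips 2 -> legal
(5,3): flips 1 -> legal
(5,4): no bracket -> illegal
W mobility = 7

Answer: B=5 W=7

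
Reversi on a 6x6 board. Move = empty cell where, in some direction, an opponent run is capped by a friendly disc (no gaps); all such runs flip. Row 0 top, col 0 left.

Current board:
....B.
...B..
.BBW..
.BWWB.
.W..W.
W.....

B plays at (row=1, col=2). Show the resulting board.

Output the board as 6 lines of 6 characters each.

Answer: ....B.
..BB..
.BBB..
.BWWB.
.W..W.
W.....

Derivation:
Place B at (1,2); scan 8 dirs for brackets.
Dir NW: first cell '.' (not opp) -> no flip
Dir N: first cell '.' (not opp) -> no flip
Dir NE: first cell '.' (not opp) -> no flip
Dir W: first cell '.' (not opp) -> no flip
Dir E: first cell 'B' (not opp) -> no flip
Dir SW: first cell 'B' (not opp) -> no flip
Dir S: first cell 'B' (not opp) -> no flip
Dir SE: opp run (2,3) capped by B -> flip
All flips: (2,3)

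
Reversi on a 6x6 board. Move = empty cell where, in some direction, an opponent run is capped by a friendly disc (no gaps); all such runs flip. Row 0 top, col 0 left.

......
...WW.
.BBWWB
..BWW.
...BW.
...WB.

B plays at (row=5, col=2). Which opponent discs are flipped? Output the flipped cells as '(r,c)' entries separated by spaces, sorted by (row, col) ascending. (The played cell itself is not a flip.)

Dir NW: first cell '.' (not opp) -> no flip
Dir N: first cell '.' (not opp) -> no flip
Dir NE: first cell 'B' (not opp) -> no flip
Dir W: first cell '.' (not opp) -> no flip
Dir E: opp run (5,3) capped by B -> flip
Dir SW: edge -> no flip
Dir S: edge -> no flip
Dir SE: edge -> no flip

Answer: (5,3)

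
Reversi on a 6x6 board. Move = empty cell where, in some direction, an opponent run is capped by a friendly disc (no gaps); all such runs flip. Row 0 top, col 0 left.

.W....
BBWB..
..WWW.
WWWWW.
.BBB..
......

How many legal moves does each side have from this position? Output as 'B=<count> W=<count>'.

-- B to move --
(0,0): no bracket -> illegal
(0,2): flips 3 -> legal
(0,3): no bracket -> illegal
(1,4): flips 2 -> legal
(1,5): flips 2 -> legal
(2,0): flips 1 -> legal
(2,1): flips 2 -> legal
(2,5): flips 1 -> legal
(3,5): flips 1 -> legal
(4,0): flips 2 -> legal
(4,4): flips 2 -> legal
(4,5): no bracket -> illegal
B mobility = 9
-- W to move --
(0,0): flips 1 -> legal
(0,2): flips 1 -> legal
(0,3): flips 1 -> legal
(0,4): flips 1 -> legal
(1,4): flips 1 -> legal
(2,0): no bracket -> illegal
(2,1): flips 1 -> legal
(4,0): no bracket -> illegal
(4,4): no bracket -> illegal
(5,0): flips 1 -> legal
(5,1): flips 2 -> legal
(5,2): flips 3 -> legal
(5,3): flips 2 -> legal
(5,4): flips 1 -> legal
W mobility = 11

Answer: B=9 W=11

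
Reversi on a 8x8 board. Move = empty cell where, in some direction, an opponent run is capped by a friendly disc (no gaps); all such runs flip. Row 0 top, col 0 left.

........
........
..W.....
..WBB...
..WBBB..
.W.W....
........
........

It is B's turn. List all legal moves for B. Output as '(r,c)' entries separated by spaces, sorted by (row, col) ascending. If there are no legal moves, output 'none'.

(1,1): flips 1 -> legal
(1,2): no bracket -> illegal
(1,3): no bracket -> illegal
(2,1): flips 1 -> legal
(2,3): no bracket -> illegal
(3,1): flips 1 -> legal
(4,0): no bracket -> illegal
(4,1): flips 1 -> legal
(5,0): no bracket -> illegal
(5,2): no bracket -> illegal
(5,4): no bracket -> illegal
(6,0): flips 2 -> legal
(6,1): no bracket -> illegal
(6,2): flips 1 -> legal
(6,3): flips 1 -> legal
(6,4): no bracket -> illegal

Answer: (1,1) (2,1) (3,1) (4,1) (6,0) (6,2) (6,3)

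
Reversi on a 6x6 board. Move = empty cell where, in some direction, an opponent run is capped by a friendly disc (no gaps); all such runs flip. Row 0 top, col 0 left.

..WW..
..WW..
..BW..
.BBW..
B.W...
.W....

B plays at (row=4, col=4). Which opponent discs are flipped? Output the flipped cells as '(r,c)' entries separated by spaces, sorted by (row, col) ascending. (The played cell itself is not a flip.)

Dir NW: opp run (3,3) capped by B -> flip
Dir N: first cell '.' (not opp) -> no flip
Dir NE: first cell '.' (not opp) -> no flip
Dir W: first cell '.' (not opp) -> no flip
Dir E: first cell '.' (not opp) -> no flip
Dir SW: first cell '.' (not opp) -> no flip
Dir S: first cell '.' (not opp) -> no flip
Dir SE: first cell '.' (not opp) -> no flip

Answer: (3,3)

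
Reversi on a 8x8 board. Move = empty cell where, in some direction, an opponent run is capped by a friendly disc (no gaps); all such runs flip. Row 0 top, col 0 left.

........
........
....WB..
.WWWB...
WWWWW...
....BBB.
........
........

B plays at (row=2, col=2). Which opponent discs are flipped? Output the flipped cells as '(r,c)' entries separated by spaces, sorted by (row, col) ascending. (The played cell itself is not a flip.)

Dir NW: first cell '.' (not opp) -> no flip
Dir N: first cell '.' (not opp) -> no flip
Dir NE: first cell '.' (not opp) -> no flip
Dir W: first cell '.' (not opp) -> no flip
Dir E: first cell '.' (not opp) -> no flip
Dir SW: opp run (3,1) (4,0), next=edge -> no flip
Dir S: opp run (3,2) (4,2), next='.' -> no flip
Dir SE: opp run (3,3) (4,4) capped by B -> flip

Answer: (3,3) (4,4)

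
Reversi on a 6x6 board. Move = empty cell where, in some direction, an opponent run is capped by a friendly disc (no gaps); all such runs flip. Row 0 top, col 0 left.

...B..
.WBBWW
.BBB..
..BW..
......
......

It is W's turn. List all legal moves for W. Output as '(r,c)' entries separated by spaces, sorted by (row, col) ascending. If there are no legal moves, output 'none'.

(0,1): no bracket -> illegal
(0,2): no bracket -> illegal
(0,4): no bracket -> illegal
(1,0): no bracket -> illegal
(2,0): no bracket -> illegal
(2,4): no bracket -> illegal
(3,0): no bracket -> illegal
(3,1): flips 2 -> legal
(3,4): no bracket -> illegal
(4,1): flips 2 -> legal
(4,2): no bracket -> illegal
(4,3): no bracket -> illegal

Answer: (3,1) (4,1)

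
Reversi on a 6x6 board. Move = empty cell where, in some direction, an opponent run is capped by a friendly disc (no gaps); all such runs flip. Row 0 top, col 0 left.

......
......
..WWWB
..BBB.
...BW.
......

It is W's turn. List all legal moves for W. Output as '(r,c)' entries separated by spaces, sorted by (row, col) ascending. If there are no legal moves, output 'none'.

(1,4): no bracket -> illegal
(1,5): no bracket -> illegal
(2,1): no bracket -> illegal
(3,1): no bracket -> illegal
(3,5): no bracket -> illegal
(4,1): flips 1 -> legal
(4,2): flips 3 -> legal
(4,5): flips 1 -> legal
(5,2): no bracket -> illegal
(5,3): flips 2 -> legal
(5,4): no bracket -> illegal

Answer: (4,1) (4,2) (4,5) (5,3)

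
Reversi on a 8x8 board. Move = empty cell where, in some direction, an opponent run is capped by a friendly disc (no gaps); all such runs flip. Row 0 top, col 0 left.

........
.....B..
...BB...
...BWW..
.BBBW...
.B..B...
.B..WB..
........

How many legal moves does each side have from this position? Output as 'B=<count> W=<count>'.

Answer: B=7 W=8

Derivation:
-- B to move --
(2,5): flips 1 -> legal
(2,6): no bracket -> illegal
(3,6): flips 2 -> legal
(4,5): flips 2 -> legal
(4,6): flips 1 -> legal
(5,3): no bracket -> illegal
(5,5): flips 1 -> legal
(6,3): flips 1 -> legal
(7,3): no bracket -> illegal
(7,4): flips 1 -> legal
(7,5): no bracket -> illegal
B mobility = 7
-- W to move --
(0,4): no bracket -> illegal
(0,5): no bracket -> illegal
(0,6): no bracket -> illegal
(1,2): flips 1 -> legal
(1,3): flips 1 -> legal
(1,4): flips 1 -> legal
(1,6): no bracket -> illegal
(2,2): flips 1 -> legal
(2,5): no bracket -> illegal
(2,6): no bracket -> illegal
(3,0): no bracket -> illegal
(3,1): no bracket -> illegal
(3,2): flips 1 -> legal
(4,0): flips 3 -> legal
(4,5): no bracket -> illegal
(5,0): no bracket -> illegal
(5,2): flips 1 -> legal
(5,3): no bracket -> illegal
(5,5): no bracket -> illegal
(5,6): no bracket -> illegal
(6,0): no bracket -> illegal
(6,2): no bracket -> illegal
(6,3): no bracket -> illegal
(6,6): flips 1 -> legal
(7,0): no bracket -> illegal
(7,1): no bracket -> illegal
(7,2): no bracket -> illegal
(7,4): no bracket -> illegal
(7,5): no bracket -> illegal
(7,6): no bracket -> illegal
W mobility = 8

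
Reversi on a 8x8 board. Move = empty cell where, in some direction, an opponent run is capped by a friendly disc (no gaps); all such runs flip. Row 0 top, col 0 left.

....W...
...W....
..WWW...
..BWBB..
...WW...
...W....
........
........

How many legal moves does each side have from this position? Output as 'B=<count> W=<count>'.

-- B to move --
(0,2): flips 2 -> legal
(0,3): no bracket -> illegal
(0,5): no bracket -> illegal
(1,1): no bracket -> illegal
(1,2): flips 2 -> legal
(1,4): flips 2 -> legal
(1,5): no bracket -> illegal
(2,1): no bracket -> illegal
(2,5): no bracket -> illegal
(3,1): no bracket -> illegal
(4,2): no bracket -> illegal
(4,5): no bracket -> illegal
(5,2): flips 1 -> legal
(5,4): flips 2 -> legal
(5,5): no bracket -> illegal
(6,2): flips 2 -> legal
(6,3): no bracket -> illegal
(6,4): no bracket -> illegal
B mobility = 6
-- W to move --
(2,1): flips 1 -> legal
(2,5): flips 1 -> legal
(2,6): flips 1 -> legal
(3,1): flips 1 -> legal
(3,6): flips 2 -> legal
(4,1): flips 1 -> legal
(4,2): flips 1 -> legal
(4,5): flips 1 -> legal
(4,6): flips 1 -> legal
W mobility = 9

Answer: B=6 W=9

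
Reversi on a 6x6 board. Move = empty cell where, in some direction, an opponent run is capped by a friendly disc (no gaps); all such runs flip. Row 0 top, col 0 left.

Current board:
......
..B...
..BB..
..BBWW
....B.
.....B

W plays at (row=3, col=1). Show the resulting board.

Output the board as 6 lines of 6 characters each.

Answer: ......
..B...
..BB..
.WWWWW
....B.
.....B

Derivation:
Place W at (3,1); scan 8 dirs for brackets.
Dir NW: first cell '.' (not opp) -> no flip
Dir N: first cell '.' (not opp) -> no flip
Dir NE: opp run (2,2), next='.' -> no flip
Dir W: first cell '.' (not opp) -> no flip
Dir E: opp run (3,2) (3,3) capped by W -> flip
Dir SW: first cell '.' (not opp) -> no flip
Dir S: first cell '.' (not opp) -> no flip
Dir SE: first cell '.' (not opp) -> no flip
All flips: (3,2) (3,3)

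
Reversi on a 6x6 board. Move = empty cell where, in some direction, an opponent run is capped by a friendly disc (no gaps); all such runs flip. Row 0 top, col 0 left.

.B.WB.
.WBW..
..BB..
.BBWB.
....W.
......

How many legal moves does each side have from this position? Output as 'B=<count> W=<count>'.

-- B to move --
(0,0): flips 1 -> legal
(0,2): flips 1 -> legal
(1,0): flips 1 -> legal
(1,4): flips 1 -> legal
(2,0): no bracket -> illegal
(2,1): flips 1 -> legal
(2,4): no bracket -> illegal
(3,5): no bracket -> illegal
(4,2): no bracket -> illegal
(4,3): flips 1 -> legal
(4,5): no bracket -> illegal
(5,3): no bracket -> illegal
(5,4): flips 1 -> legal
(5,5): flips 2 -> legal
B mobility = 8
-- W to move --
(0,0): no bracket -> illegal
(0,2): no bracket -> illegal
(0,5): flips 1 -> legal
(1,0): no bracket -> illegal
(1,4): no bracket -> illegal
(1,5): no bracket -> illegal
(2,0): no bracket -> illegal
(2,1): flips 1 -> legal
(2,4): flips 1 -> legal
(2,5): no bracket -> illegal
(3,0): flips 2 -> legal
(3,5): flips 1 -> legal
(4,0): flips 2 -> legal
(4,1): no bracket -> illegal
(4,2): no bracket -> illegal
(4,3): no bracket -> illegal
(4,5): no bracket -> illegal
W mobility = 6

Answer: B=8 W=6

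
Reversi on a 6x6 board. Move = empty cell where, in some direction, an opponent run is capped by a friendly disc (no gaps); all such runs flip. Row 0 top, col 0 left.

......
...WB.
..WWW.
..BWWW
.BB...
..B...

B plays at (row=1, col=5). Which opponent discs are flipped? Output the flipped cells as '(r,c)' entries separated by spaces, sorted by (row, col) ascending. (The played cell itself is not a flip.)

Dir NW: first cell '.' (not opp) -> no flip
Dir N: first cell '.' (not opp) -> no flip
Dir NE: edge -> no flip
Dir W: first cell 'B' (not opp) -> no flip
Dir E: edge -> no flip
Dir SW: opp run (2,4) (3,3) capped by B -> flip
Dir S: first cell '.' (not opp) -> no flip
Dir SE: edge -> no flip

Answer: (2,4) (3,3)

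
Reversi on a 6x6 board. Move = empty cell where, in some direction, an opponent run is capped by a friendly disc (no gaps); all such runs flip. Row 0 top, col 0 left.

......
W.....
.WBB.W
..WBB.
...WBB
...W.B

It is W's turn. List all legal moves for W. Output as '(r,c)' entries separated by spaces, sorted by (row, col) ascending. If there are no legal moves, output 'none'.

(1,1): no bracket -> illegal
(1,2): flips 1 -> legal
(1,3): flips 2 -> legal
(1,4): flips 1 -> legal
(2,4): flips 2 -> legal
(3,1): no bracket -> illegal
(3,5): flips 3 -> legal
(4,2): no bracket -> illegal
(5,4): no bracket -> illegal

Answer: (1,2) (1,3) (1,4) (2,4) (3,5)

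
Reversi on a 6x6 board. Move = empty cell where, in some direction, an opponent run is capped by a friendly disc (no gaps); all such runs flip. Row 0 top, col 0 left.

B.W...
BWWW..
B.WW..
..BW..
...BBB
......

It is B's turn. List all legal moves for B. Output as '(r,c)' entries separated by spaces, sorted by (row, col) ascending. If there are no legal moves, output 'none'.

Answer: (0,3) (1,4) (3,4)

Derivation:
(0,1): no bracket -> illegal
(0,3): flips 3 -> legal
(0,4): no bracket -> illegal
(1,4): flips 4 -> legal
(2,1): no bracket -> illegal
(2,4): no bracket -> illegal
(3,1): no bracket -> illegal
(3,4): flips 1 -> legal
(4,2): no bracket -> illegal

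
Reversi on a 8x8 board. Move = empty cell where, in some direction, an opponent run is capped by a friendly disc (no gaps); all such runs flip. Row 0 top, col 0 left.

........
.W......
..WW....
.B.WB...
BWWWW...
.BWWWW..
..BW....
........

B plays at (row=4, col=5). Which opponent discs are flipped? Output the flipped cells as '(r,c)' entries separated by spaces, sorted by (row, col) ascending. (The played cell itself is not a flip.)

Dir NW: first cell 'B' (not opp) -> no flip
Dir N: first cell '.' (not opp) -> no flip
Dir NE: first cell '.' (not opp) -> no flip
Dir W: opp run (4,4) (4,3) (4,2) (4,1) capped by B -> flip
Dir E: first cell '.' (not opp) -> no flip
Dir SW: opp run (5,4) (6,3), next='.' -> no flip
Dir S: opp run (5,5), next='.' -> no flip
Dir SE: first cell '.' (not opp) -> no flip

Answer: (4,1) (4,2) (4,3) (4,4)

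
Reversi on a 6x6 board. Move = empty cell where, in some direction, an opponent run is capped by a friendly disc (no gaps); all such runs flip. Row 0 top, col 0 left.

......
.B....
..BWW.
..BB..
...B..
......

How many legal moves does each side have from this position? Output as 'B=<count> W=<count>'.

Answer: B=4 W=4

Derivation:
-- B to move --
(1,2): no bracket -> illegal
(1,3): flips 1 -> legal
(1,4): flips 1 -> legal
(1,5): flips 1 -> legal
(2,5): flips 2 -> legal
(3,4): no bracket -> illegal
(3,5): no bracket -> illegal
B mobility = 4
-- W to move --
(0,0): no bracket -> illegal
(0,1): no bracket -> illegal
(0,2): no bracket -> illegal
(1,0): no bracket -> illegal
(1,2): no bracket -> illegal
(1,3): no bracket -> illegal
(2,0): no bracket -> illegal
(2,1): flips 1 -> legal
(3,1): no bracket -> illegal
(3,4): no bracket -> illegal
(4,1): flips 1 -> legal
(4,2): flips 1 -> legal
(4,4): no bracket -> illegal
(5,2): no bracket -> illegal
(5,3): flips 2 -> legal
(5,4): no bracket -> illegal
W mobility = 4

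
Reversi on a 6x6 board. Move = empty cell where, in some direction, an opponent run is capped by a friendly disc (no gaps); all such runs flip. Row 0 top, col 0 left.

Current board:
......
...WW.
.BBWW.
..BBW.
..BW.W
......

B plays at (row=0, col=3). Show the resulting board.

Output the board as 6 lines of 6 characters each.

Place B at (0,3); scan 8 dirs for brackets.
Dir NW: edge -> no flip
Dir N: edge -> no flip
Dir NE: edge -> no flip
Dir W: first cell '.' (not opp) -> no flip
Dir E: first cell '.' (not opp) -> no flip
Dir SW: first cell '.' (not opp) -> no flip
Dir S: opp run (1,3) (2,3) capped by B -> flip
Dir SE: opp run (1,4), next='.' -> no flip
All flips: (1,3) (2,3)

Answer: ...B..
...BW.
.BBBW.
..BBW.
..BW.W
......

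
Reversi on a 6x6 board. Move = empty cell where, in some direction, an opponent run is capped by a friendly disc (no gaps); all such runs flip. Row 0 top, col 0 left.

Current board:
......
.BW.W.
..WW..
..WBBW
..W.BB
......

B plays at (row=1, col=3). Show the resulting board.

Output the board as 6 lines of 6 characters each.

Place B at (1,3); scan 8 dirs for brackets.
Dir NW: first cell '.' (not opp) -> no flip
Dir N: first cell '.' (not opp) -> no flip
Dir NE: first cell '.' (not opp) -> no flip
Dir W: opp run (1,2) capped by B -> flip
Dir E: opp run (1,4), next='.' -> no flip
Dir SW: opp run (2,2), next='.' -> no flip
Dir S: opp run (2,3) capped by B -> flip
Dir SE: first cell '.' (not opp) -> no flip
All flips: (1,2) (2,3)

Answer: ......
.BBBW.
..WB..
..WBBW
..W.BB
......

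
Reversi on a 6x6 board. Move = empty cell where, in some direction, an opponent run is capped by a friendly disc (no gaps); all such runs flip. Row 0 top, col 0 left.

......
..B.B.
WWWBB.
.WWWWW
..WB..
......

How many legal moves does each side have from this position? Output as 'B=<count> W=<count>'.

-- B to move --
(1,0): flips 2 -> legal
(1,1): no bracket -> illegal
(1,3): no bracket -> illegal
(2,5): flips 1 -> legal
(3,0): flips 1 -> legal
(4,0): no bracket -> illegal
(4,1): flips 2 -> legal
(4,4): flips 1 -> legal
(4,5): flips 1 -> legal
(5,1): flips 2 -> legal
(5,2): flips 3 -> legal
(5,3): no bracket -> illegal
B mobility = 8
-- W to move --
(0,1): flips 2 -> legal
(0,2): flips 1 -> legal
(0,3): flips 1 -> legal
(0,4): flips 2 -> legal
(0,5): flips 2 -> legal
(1,1): no bracket -> illegal
(1,3): flips 2 -> legal
(1,5): flips 1 -> legal
(2,5): flips 2 -> legal
(4,4): flips 1 -> legal
(5,2): flips 1 -> legal
(5,3): flips 1 -> legal
(5,4): flips 1 -> legal
W mobility = 12

Answer: B=8 W=12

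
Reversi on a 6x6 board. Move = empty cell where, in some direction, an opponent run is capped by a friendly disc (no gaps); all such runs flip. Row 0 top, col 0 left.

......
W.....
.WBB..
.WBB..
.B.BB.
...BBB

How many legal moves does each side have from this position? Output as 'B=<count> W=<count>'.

-- B to move --
(0,0): no bracket -> illegal
(0,1): no bracket -> illegal
(1,1): flips 2 -> legal
(1,2): no bracket -> illegal
(2,0): flips 1 -> legal
(3,0): flips 1 -> legal
(4,0): flips 1 -> legal
(4,2): no bracket -> illegal
B mobility = 4
-- W to move --
(1,1): no bracket -> illegal
(1,2): no bracket -> illegal
(1,3): flips 1 -> legal
(1,4): no bracket -> illegal
(2,4): flips 2 -> legal
(3,0): no bracket -> illegal
(3,4): flips 2 -> legal
(3,5): no bracket -> illegal
(4,0): no bracket -> illegal
(4,2): no bracket -> illegal
(4,5): no bracket -> illegal
(5,0): no bracket -> illegal
(5,1): flips 1 -> legal
(5,2): no bracket -> illegal
W mobility = 4

Answer: B=4 W=4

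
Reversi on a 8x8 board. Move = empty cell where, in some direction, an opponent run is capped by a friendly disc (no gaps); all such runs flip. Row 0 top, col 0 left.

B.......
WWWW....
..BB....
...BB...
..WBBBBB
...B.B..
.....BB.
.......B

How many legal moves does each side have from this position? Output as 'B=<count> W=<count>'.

-- B to move --
(0,1): flips 1 -> legal
(0,2): flips 1 -> legal
(0,3): flips 1 -> legal
(0,4): flips 1 -> legal
(1,4): no bracket -> illegal
(2,0): flips 1 -> legal
(2,1): no bracket -> illegal
(2,4): no bracket -> illegal
(3,1): flips 1 -> legal
(3,2): no bracket -> illegal
(4,1): flips 1 -> legal
(5,1): flips 1 -> legal
(5,2): no bracket -> illegal
B mobility = 8
-- W to move --
(0,1): no bracket -> illegal
(1,4): no bracket -> illegal
(2,1): no bracket -> illegal
(2,4): flips 1 -> legal
(2,5): no bracket -> illegal
(3,1): flips 1 -> legal
(3,2): flips 1 -> legal
(3,5): no bracket -> illegal
(3,6): no bracket -> illegal
(3,7): no bracket -> illegal
(5,2): no bracket -> illegal
(5,4): no bracket -> illegal
(5,6): flips 3 -> legal
(5,7): no bracket -> illegal
(6,2): no bracket -> illegal
(6,3): flips 4 -> legal
(6,4): flips 1 -> legal
(6,7): no bracket -> illegal
(7,4): no bracket -> illegal
(7,5): no bracket -> illegal
(7,6): no bracket -> illegal
W mobility = 6

Answer: B=8 W=6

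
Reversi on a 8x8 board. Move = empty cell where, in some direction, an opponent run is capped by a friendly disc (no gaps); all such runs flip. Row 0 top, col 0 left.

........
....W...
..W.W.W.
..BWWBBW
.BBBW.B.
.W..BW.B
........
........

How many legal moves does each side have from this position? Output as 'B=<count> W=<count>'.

-- B to move --
(0,3): no bracket -> illegal
(0,4): flips 4 -> legal
(0,5): no bracket -> illegal
(1,1): no bracket -> illegal
(1,2): flips 1 -> legal
(1,3): flips 1 -> legal
(1,5): flips 2 -> legal
(1,6): flips 1 -> legal
(1,7): flips 1 -> legal
(2,1): no bracket -> illegal
(2,3): flips 1 -> legal
(2,5): flips 1 -> legal
(2,7): no bracket -> illegal
(3,1): no bracket -> illegal
(4,0): no bracket -> illegal
(4,5): flips 1 -> legal
(4,7): no bracket -> illegal
(5,0): no bracket -> illegal
(5,2): no bracket -> illegal
(5,3): flips 1 -> legal
(5,6): flips 1 -> legal
(6,0): flips 1 -> legal
(6,1): flips 1 -> legal
(6,2): no bracket -> illegal
(6,4): flips 1 -> legal
(6,5): no bracket -> illegal
(6,6): no bracket -> illegal
B mobility = 14
-- W to move --
(2,1): no bracket -> illegal
(2,3): no bracket -> illegal
(2,5): no bracket -> illegal
(2,7): no bracket -> illegal
(3,0): no bracket -> illegal
(3,1): flips 2 -> legal
(4,0): flips 3 -> legal
(4,5): no bracket -> illegal
(4,7): no bracket -> illegal
(5,0): no bracket -> illegal
(5,2): flips 3 -> legal
(5,3): flips 2 -> legal
(5,6): flips 2 -> legal
(6,3): no bracket -> illegal
(6,4): flips 1 -> legal
(6,5): no bracket -> illegal
(6,6): no bracket -> illegal
(6,7): no bracket -> illegal
W mobility = 6

Answer: B=14 W=6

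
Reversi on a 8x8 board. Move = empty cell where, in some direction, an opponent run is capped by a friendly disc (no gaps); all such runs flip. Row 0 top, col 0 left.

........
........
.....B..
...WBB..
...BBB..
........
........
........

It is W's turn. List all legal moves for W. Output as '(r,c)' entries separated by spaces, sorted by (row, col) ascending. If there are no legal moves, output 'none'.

Answer: (3,6) (5,3) (5,5)

Derivation:
(1,4): no bracket -> illegal
(1,5): no bracket -> illegal
(1,6): no bracket -> illegal
(2,3): no bracket -> illegal
(2,4): no bracket -> illegal
(2,6): no bracket -> illegal
(3,2): no bracket -> illegal
(3,6): flips 2 -> legal
(4,2): no bracket -> illegal
(4,6): no bracket -> illegal
(5,2): no bracket -> illegal
(5,3): flips 1 -> legal
(5,4): no bracket -> illegal
(5,5): flips 1 -> legal
(5,6): no bracket -> illegal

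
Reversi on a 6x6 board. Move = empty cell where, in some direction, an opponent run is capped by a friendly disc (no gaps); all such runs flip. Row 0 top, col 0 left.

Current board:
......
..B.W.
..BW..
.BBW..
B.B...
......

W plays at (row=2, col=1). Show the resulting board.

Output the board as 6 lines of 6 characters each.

Answer: ......
..B.W.
.WWW..
.BBW..
B.B...
......

Derivation:
Place W at (2,1); scan 8 dirs for brackets.
Dir NW: first cell '.' (not opp) -> no flip
Dir N: first cell '.' (not opp) -> no flip
Dir NE: opp run (1,2), next='.' -> no flip
Dir W: first cell '.' (not opp) -> no flip
Dir E: opp run (2,2) capped by W -> flip
Dir SW: first cell '.' (not opp) -> no flip
Dir S: opp run (3,1), next='.' -> no flip
Dir SE: opp run (3,2), next='.' -> no flip
All flips: (2,2)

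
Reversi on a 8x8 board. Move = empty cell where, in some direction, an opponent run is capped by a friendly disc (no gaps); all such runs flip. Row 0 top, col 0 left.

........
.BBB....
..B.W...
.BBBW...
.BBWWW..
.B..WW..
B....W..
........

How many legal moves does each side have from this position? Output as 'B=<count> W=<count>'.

-- B to move --
(1,4): no bracket -> illegal
(1,5): flips 1 -> legal
(2,3): no bracket -> illegal
(2,5): no bracket -> illegal
(3,5): flips 2 -> legal
(3,6): no bracket -> illegal
(4,6): flips 3 -> legal
(5,2): no bracket -> illegal
(5,3): flips 1 -> legal
(5,6): no bracket -> illegal
(6,3): no bracket -> illegal
(6,4): no bracket -> illegal
(6,6): flips 2 -> legal
(7,4): no bracket -> illegal
(7,5): no bracket -> illegal
(7,6): flips 3 -> legal
B mobility = 6
-- W to move --
(0,0): flips 3 -> legal
(0,1): no bracket -> illegal
(0,2): flips 1 -> legal
(0,3): no bracket -> illegal
(0,4): no bracket -> illegal
(1,0): no bracket -> illegal
(1,4): no bracket -> illegal
(2,0): no bracket -> illegal
(2,1): flips 1 -> legal
(2,3): flips 1 -> legal
(3,0): flips 3 -> legal
(4,0): flips 2 -> legal
(5,0): no bracket -> illegal
(5,2): no bracket -> illegal
(5,3): no bracket -> illegal
(6,1): no bracket -> illegal
(6,2): no bracket -> illegal
(7,0): no bracket -> illegal
(7,1): no bracket -> illegal
W mobility = 6

Answer: B=6 W=6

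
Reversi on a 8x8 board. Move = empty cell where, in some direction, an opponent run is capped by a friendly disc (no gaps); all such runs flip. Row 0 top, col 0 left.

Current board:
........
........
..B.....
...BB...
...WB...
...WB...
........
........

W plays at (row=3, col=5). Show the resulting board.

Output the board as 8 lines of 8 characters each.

Place W at (3,5); scan 8 dirs for brackets.
Dir NW: first cell '.' (not opp) -> no flip
Dir N: first cell '.' (not opp) -> no flip
Dir NE: first cell '.' (not opp) -> no flip
Dir W: opp run (3,4) (3,3), next='.' -> no flip
Dir E: first cell '.' (not opp) -> no flip
Dir SW: opp run (4,4) capped by W -> flip
Dir S: first cell '.' (not opp) -> no flip
Dir SE: first cell '.' (not opp) -> no flip
All flips: (4,4)

Answer: ........
........
..B.....
...BBW..
...WW...
...WB...
........
........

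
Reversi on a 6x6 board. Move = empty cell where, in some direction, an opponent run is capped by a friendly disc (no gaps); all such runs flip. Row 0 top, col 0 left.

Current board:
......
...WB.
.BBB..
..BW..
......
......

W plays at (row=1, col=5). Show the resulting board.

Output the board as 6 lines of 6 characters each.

Place W at (1,5); scan 8 dirs for brackets.
Dir NW: first cell '.' (not opp) -> no flip
Dir N: first cell '.' (not opp) -> no flip
Dir NE: edge -> no flip
Dir W: opp run (1,4) capped by W -> flip
Dir E: edge -> no flip
Dir SW: first cell '.' (not opp) -> no flip
Dir S: first cell '.' (not opp) -> no flip
Dir SE: edge -> no flip
All flips: (1,4)

Answer: ......
...WWW
.BBB..
..BW..
......
......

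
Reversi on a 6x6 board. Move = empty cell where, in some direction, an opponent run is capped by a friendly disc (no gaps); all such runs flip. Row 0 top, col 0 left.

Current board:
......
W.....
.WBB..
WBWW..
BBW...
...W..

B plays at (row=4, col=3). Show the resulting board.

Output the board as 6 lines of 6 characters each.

Place B at (4,3); scan 8 dirs for brackets.
Dir NW: opp run (3,2) (2,1) (1,0), next=edge -> no flip
Dir N: opp run (3,3) capped by B -> flip
Dir NE: first cell '.' (not opp) -> no flip
Dir W: opp run (4,2) capped by B -> flip
Dir E: first cell '.' (not opp) -> no flip
Dir SW: first cell '.' (not opp) -> no flip
Dir S: opp run (5,3), next=edge -> no flip
Dir SE: first cell '.' (not opp) -> no flip
All flips: (3,3) (4,2)

Answer: ......
W.....
.WBB..
WBWB..
BBBB..
...W..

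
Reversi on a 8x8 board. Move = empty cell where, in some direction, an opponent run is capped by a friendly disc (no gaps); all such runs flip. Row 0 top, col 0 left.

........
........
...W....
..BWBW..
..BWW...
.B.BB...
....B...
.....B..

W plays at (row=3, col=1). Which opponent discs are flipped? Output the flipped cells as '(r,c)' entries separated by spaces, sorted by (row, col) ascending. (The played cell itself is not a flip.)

Dir NW: first cell '.' (not opp) -> no flip
Dir N: first cell '.' (not opp) -> no flip
Dir NE: first cell '.' (not opp) -> no flip
Dir W: first cell '.' (not opp) -> no flip
Dir E: opp run (3,2) capped by W -> flip
Dir SW: first cell '.' (not opp) -> no flip
Dir S: first cell '.' (not opp) -> no flip
Dir SE: opp run (4,2) (5,3) (6,4) (7,5), next=edge -> no flip

Answer: (3,2)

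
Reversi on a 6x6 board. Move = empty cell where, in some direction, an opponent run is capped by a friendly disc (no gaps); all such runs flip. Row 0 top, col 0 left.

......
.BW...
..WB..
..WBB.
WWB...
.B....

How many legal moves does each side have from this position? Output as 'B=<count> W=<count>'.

-- B to move --
(0,1): flips 1 -> legal
(0,2): flips 3 -> legal
(0,3): no bracket -> illegal
(1,3): flips 1 -> legal
(2,1): flips 1 -> legal
(3,0): no bracket -> illegal
(3,1): flips 2 -> legal
(4,3): no bracket -> illegal
(5,0): flips 2 -> legal
(5,2): no bracket -> illegal
B mobility = 6
-- W to move --
(0,0): flips 1 -> legal
(0,1): no bracket -> illegal
(0,2): no bracket -> illegal
(1,0): flips 1 -> legal
(1,3): no bracket -> illegal
(1,4): flips 1 -> legal
(2,0): no bracket -> illegal
(2,1): no bracket -> illegal
(2,4): flips 1 -> legal
(2,5): no bracket -> illegal
(3,1): no bracket -> illegal
(3,5): flips 2 -> legal
(4,3): flips 1 -> legal
(4,4): flips 1 -> legal
(4,5): flips 2 -> legal
(5,0): no bracket -> illegal
(5,2): flips 1 -> legal
(5,3): no bracket -> illegal
W mobility = 9

Answer: B=6 W=9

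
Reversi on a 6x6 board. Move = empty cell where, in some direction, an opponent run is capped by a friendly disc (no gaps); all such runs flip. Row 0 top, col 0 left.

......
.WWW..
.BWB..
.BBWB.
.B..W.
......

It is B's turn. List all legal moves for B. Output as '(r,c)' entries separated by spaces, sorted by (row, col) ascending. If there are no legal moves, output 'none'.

Answer: (0,1) (0,2) (0,3) (0,4) (4,3) (5,4)

Derivation:
(0,0): no bracket -> illegal
(0,1): flips 2 -> legal
(0,2): flips 2 -> legal
(0,3): flips 2 -> legal
(0,4): flips 2 -> legal
(1,0): no bracket -> illegal
(1,4): no bracket -> illegal
(2,0): no bracket -> illegal
(2,4): no bracket -> illegal
(3,5): no bracket -> illegal
(4,2): no bracket -> illegal
(4,3): flips 1 -> legal
(4,5): no bracket -> illegal
(5,3): no bracket -> illegal
(5,4): flips 1 -> legal
(5,5): no bracket -> illegal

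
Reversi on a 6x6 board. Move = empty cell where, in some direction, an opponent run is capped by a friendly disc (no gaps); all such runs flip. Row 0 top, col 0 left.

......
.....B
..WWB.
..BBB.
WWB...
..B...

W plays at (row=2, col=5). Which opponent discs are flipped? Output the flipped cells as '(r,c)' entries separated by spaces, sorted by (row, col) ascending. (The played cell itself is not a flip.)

Answer: (2,4)

Derivation:
Dir NW: first cell '.' (not opp) -> no flip
Dir N: opp run (1,5), next='.' -> no flip
Dir NE: edge -> no flip
Dir W: opp run (2,4) capped by W -> flip
Dir E: edge -> no flip
Dir SW: opp run (3,4), next='.' -> no flip
Dir S: first cell '.' (not opp) -> no flip
Dir SE: edge -> no flip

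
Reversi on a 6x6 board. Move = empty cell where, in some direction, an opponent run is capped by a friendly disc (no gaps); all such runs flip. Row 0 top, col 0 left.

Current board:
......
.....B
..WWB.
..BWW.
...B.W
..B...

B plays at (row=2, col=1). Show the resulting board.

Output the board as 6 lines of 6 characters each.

Place B at (2,1); scan 8 dirs for brackets.
Dir NW: first cell '.' (not opp) -> no flip
Dir N: first cell '.' (not opp) -> no flip
Dir NE: first cell '.' (not opp) -> no flip
Dir W: first cell '.' (not opp) -> no flip
Dir E: opp run (2,2) (2,3) capped by B -> flip
Dir SW: first cell '.' (not opp) -> no flip
Dir S: first cell '.' (not opp) -> no flip
Dir SE: first cell 'B' (not opp) -> no flip
All flips: (2,2) (2,3)

Answer: ......
.....B
.BBBB.
..BWW.
...B.W
..B...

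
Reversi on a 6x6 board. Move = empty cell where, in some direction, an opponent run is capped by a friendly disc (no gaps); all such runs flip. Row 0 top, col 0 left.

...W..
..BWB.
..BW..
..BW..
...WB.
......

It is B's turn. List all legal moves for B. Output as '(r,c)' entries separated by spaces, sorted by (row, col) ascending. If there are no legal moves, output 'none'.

(0,2): no bracket -> illegal
(0,4): flips 1 -> legal
(2,4): flips 1 -> legal
(3,4): flips 2 -> legal
(4,2): flips 1 -> legal
(5,2): no bracket -> illegal
(5,3): no bracket -> illegal
(5,4): flips 1 -> legal

Answer: (0,4) (2,4) (3,4) (4,2) (5,4)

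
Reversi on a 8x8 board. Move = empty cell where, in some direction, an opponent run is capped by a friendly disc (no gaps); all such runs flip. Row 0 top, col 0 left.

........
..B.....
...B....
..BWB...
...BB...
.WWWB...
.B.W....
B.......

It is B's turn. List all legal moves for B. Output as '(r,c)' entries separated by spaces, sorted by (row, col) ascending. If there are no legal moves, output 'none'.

(2,2): flips 1 -> legal
(2,4): no bracket -> illegal
(4,0): no bracket -> illegal
(4,1): flips 1 -> legal
(4,2): no bracket -> illegal
(5,0): flips 3 -> legal
(6,0): no bracket -> illegal
(6,2): flips 1 -> legal
(6,4): no bracket -> illegal
(7,2): flips 1 -> legal
(7,3): flips 2 -> legal
(7,4): no bracket -> illegal

Answer: (2,2) (4,1) (5,0) (6,2) (7,2) (7,3)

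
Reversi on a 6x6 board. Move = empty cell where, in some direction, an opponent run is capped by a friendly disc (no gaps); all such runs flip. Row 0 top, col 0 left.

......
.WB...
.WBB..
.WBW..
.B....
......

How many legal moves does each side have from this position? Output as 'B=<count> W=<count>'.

-- B to move --
(0,0): flips 1 -> legal
(0,1): flips 3 -> legal
(0,2): no bracket -> illegal
(1,0): flips 2 -> legal
(2,0): flips 1 -> legal
(2,4): no bracket -> illegal
(3,0): flips 2 -> legal
(3,4): flips 1 -> legal
(4,0): flips 1 -> legal
(4,2): no bracket -> illegal
(4,3): flips 1 -> legal
(4,4): flips 1 -> legal
B mobility = 9
-- W to move --
(0,1): no bracket -> illegal
(0,2): no bracket -> illegal
(0,3): flips 1 -> legal
(1,3): flips 3 -> legal
(1,4): no bracket -> illegal
(2,4): flips 2 -> legal
(3,0): no bracket -> illegal
(3,4): no bracket -> illegal
(4,0): no bracket -> illegal
(4,2): no bracket -> illegal
(4,3): flips 1 -> legal
(5,0): no bracket -> illegal
(5,1): flips 1 -> legal
(5,2): no bracket -> illegal
W mobility = 5

Answer: B=9 W=5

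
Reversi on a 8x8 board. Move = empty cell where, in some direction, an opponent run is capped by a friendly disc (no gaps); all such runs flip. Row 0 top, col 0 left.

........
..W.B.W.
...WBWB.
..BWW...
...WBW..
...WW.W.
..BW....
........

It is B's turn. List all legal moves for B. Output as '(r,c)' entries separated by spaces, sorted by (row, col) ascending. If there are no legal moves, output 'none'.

Answer: (0,6) (2,2) (3,5) (3,6) (4,2) (4,6) (6,4) (6,5)

Derivation:
(0,1): no bracket -> illegal
(0,2): no bracket -> illegal
(0,3): no bracket -> illegal
(0,5): no bracket -> illegal
(0,6): flips 1 -> legal
(0,7): no bracket -> illegal
(1,1): no bracket -> illegal
(1,3): no bracket -> illegal
(1,5): no bracket -> illegal
(1,7): no bracket -> illegal
(2,1): no bracket -> illegal
(2,2): flips 2 -> legal
(2,7): no bracket -> illegal
(3,5): flips 2 -> legal
(3,6): flips 1 -> legal
(4,2): flips 2 -> legal
(4,6): flips 1 -> legal
(4,7): no bracket -> illegal
(5,2): no bracket -> illegal
(5,5): no bracket -> illegal
(5,7): no bracket -> illegal
(6,4): flips 2 -> legal
(6,5): flips 2 -> legal
(6,6): no bracket -> illegal
(6,7): no bracket -> illegal
(7,2): no bracket -> illegal
(7,3): no bracket -> illegal
(7,4): no bracket -> illegal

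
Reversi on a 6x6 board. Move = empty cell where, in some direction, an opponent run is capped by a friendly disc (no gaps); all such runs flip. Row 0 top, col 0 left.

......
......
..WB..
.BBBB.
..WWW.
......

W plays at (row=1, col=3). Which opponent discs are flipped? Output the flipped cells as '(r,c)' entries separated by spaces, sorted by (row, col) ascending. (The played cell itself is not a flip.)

Answer: (2,3) (3,3)

Derivation:
Dir NW: first cell '.' (not opp) -> no flip
Dir N: first cell '.' (not opp) -> no flip
Dir NE: first cell '.' (not opp) -> no flip
Dir W: first cell '.' (not opp) -> no flip
Dir E: first cell '.' (not opp) -> no flip
Dir SW: first cell 'W' (not opp) -> no flip
Dir S: opp run (2,3) (3,3) capped by W -> flip
Dir SE: first cell '.' (not opp) -> no flip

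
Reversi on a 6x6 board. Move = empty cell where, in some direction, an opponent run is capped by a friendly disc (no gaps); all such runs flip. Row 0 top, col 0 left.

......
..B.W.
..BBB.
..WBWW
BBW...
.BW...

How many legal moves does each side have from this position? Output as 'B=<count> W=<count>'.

-- B to move --
(0,3): no bracket -> illegal
(0,4): flips 1 -> legal
(0,5): flips 1 -> legal
(1,3): no bracket -> illegal
(1,5): no bracket -> illegal
(2,1): no bracket -> illegal
(2,5): no bracket -> illegal
(3,1): flips 1 -> legal
(4,3): flips 1 -> legal
(4,4): flips 1 -> legal
(4,5): flips 1 -> legal
(5,3): flips 1 -> legal
B mobility = 7
-- W to move --
(0,1): flips 2 -> legal
(0,2): flips 2 -> legal
(0,3): no bracket -> illegal
(1,1): no bracket -> illegal
(1,3): flips 1 -> legal
(1,5): flips 2 -> legal
(2,1): no bracket -> illegal
(2,5): no bracket -> illegal
(3,0): flips 1 -> legal
(3,1): no bracket -> illegal
(4,3): no bracket -> illegal
(4,4): no bracket -> illegal
(5,0): flips 2 -> legal
W mobility = 6

Answer: B=7 W=6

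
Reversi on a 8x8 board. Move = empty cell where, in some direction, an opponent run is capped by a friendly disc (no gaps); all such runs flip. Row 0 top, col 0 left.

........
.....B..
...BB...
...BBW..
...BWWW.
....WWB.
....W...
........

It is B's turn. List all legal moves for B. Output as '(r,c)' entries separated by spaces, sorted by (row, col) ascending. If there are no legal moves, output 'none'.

(2,5): no bracket -> illegal
(2,6): no bracket -> illegal
(3,6): flips 2 -> legal
(3,7): no bracket -> illegal
(4,7): flips 3 -> legal
(5,3): flips 2 -> legal
(5,7): flips 2 -> legal
(6,3): no bracket -> illegal
(6,5): flips 1 -> legal
(6,6): flips 2 -> legal
(7,3): no bracket -> illegal
(7,4): flips 3 -> legal
(7,5): no bracket -> illegal

Answer: (3,6) (4,7) (5,3) (5,7) (6,5) (6,6) (7,4)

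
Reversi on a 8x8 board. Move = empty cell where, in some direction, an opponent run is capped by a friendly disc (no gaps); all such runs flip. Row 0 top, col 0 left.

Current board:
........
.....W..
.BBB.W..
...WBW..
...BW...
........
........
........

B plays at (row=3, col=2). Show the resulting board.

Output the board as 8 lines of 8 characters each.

Answer: ........
.....W..
.BBB.W..
..BBBW..
...BW...
........
........
........

Derivation:
Place B at (3,2); scan 8 dirs for brackets.
Dir NW: first cell 'B' (not opp) -> no flip
Dir N: first cell 'B' (not opp) -> no flip
Dir NE: first cell 'B' (not opp) -> no flip
Dir W: first cell '.' (not opp) -> no flip
Dir E: opp run (3,3) capped by B -> flip
Dir SW: first cell '.' (not opp) -> no flip
Dir S: first cell '.' (not opp) -> no flip
Dir SE: first cell 'B' (not opp) -> no flip
All flips: (3,3)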